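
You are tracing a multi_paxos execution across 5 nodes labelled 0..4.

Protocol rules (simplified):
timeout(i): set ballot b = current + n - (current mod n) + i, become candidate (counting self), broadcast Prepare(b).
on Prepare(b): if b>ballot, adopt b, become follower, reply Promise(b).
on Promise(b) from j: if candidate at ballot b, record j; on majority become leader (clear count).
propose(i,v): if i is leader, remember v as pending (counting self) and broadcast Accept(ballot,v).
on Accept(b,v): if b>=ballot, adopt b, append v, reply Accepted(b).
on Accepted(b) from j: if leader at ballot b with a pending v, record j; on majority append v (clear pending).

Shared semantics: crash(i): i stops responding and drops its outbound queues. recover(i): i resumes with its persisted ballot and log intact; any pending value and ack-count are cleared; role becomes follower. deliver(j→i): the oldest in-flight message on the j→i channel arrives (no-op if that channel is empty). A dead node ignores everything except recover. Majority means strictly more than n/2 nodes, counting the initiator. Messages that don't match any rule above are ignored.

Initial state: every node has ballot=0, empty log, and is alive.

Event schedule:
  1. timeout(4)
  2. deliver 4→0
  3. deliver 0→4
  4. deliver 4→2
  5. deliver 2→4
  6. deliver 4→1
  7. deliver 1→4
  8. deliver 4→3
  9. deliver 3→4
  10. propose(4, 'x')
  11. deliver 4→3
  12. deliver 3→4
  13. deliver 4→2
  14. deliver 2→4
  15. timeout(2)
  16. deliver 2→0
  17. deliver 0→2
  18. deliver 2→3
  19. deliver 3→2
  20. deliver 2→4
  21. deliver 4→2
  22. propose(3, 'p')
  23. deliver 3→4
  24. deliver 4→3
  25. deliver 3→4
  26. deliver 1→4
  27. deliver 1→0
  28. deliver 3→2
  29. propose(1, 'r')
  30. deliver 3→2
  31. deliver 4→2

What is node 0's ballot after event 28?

e1 timeout(4): 4[cand,b=9,-]
e2 deliver 4→0: 0[foll,b=9,-]
e3 deliver 0→4: ·
e4 deliver 4→2: 2[foll,b=9,-]
e5 deliver 2→4: 4[lead,b=9,-]
e6 deliver 4→1: 1[foll,b=9,-]
e7 deliver 1→4: ·
e8 deliver 4→3: 3[foll,b=9,-]
e9 deliver 3→4: ·
e10 propose(4,'x'): ·
e11 deliver 4→3: 3[foll,b=9,x]
e12 deliver 3→4: ·
e13 deliver 4→2: 2[foll,b=9,x]
e14 deliver 2→4: 4[lead,b=9,x]
e15 timeout(2): 2[cand,b=12,x]
e16 deliver 2→0: 0[foll,b=12,-]
e17 deliver 0→2: ·
e18 deliver 2→3: 3[foll,b=12,x]
e19 deliver 3→2: 2[lead,b=12,x]
e20 deliver 2→4: 4[foll,b=12,x]
e21 deliver 4→2: ·
e22 propose(3,'p'): ·
e23 deliver 3→4: ·
e24 deliver 4→3: ·
e25 deliver 3→4: ·
e26 deliver 1→4: ·
e27 deliver 1→0: ·
e28 deliver 3→2: ·

12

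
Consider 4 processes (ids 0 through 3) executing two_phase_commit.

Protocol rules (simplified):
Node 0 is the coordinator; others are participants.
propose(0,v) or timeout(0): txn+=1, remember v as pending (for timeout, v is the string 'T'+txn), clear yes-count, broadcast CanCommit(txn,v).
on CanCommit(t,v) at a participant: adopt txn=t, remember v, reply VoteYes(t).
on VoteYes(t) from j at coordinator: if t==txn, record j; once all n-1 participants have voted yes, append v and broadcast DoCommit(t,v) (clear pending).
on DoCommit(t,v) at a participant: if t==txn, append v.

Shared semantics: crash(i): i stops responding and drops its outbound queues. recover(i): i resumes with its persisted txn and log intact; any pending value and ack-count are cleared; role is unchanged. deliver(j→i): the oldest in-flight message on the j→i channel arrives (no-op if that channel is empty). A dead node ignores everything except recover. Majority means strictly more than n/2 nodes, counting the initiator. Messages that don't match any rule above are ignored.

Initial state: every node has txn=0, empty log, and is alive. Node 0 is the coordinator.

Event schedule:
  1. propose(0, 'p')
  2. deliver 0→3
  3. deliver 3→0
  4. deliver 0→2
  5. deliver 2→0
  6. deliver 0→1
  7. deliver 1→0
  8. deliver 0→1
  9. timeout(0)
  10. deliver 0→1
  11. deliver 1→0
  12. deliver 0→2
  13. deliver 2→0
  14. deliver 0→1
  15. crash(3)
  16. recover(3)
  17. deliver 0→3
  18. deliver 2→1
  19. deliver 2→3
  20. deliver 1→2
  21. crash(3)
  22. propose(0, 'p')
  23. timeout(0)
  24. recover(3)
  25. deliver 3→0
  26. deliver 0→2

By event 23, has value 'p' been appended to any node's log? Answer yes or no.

e1 propose(0,'p'): 0[coor,t=1,-]
e2 deliver 0→3: 3[part,t=1,-]
e3 deliver 3→0: ·
e4 deliver 0→2: 2[part,t=1,-]
e5 deliver 2→0: ·
e6 deliver 0→1: 1[part,t=1,-]
e7 deliver 1→0: 0[coor,t=1,p]
e8 deliver 0→1: 1[part,t=1,p]
e9 timeout(0): 0[coor,t=2,p]
e10 deliver 0→1: 1[part,t=2,p]
e11 deliver 1→0: ·
e12 deliver 0→2: 2[part,t=1,p]
e13 deliver 2→0: ·
e14 deliver 0→1: ·
e15 crash(3): 3[✗part,t=1,-]
e16 recover(3): 3[part,t=1,-]
e17 deliver 0→3: 3[part,t=1,p]
e18 deliver 2→1: ·
e19 deliver 2→3: ·
e20 deliver 1→2: ·
e21 crash(3): 3[✗part,t=1,p]
e22 propose(0,'p'): 0[coor,t=3,p]
e23 timeout(0): 0[coor,t=4,p]

yes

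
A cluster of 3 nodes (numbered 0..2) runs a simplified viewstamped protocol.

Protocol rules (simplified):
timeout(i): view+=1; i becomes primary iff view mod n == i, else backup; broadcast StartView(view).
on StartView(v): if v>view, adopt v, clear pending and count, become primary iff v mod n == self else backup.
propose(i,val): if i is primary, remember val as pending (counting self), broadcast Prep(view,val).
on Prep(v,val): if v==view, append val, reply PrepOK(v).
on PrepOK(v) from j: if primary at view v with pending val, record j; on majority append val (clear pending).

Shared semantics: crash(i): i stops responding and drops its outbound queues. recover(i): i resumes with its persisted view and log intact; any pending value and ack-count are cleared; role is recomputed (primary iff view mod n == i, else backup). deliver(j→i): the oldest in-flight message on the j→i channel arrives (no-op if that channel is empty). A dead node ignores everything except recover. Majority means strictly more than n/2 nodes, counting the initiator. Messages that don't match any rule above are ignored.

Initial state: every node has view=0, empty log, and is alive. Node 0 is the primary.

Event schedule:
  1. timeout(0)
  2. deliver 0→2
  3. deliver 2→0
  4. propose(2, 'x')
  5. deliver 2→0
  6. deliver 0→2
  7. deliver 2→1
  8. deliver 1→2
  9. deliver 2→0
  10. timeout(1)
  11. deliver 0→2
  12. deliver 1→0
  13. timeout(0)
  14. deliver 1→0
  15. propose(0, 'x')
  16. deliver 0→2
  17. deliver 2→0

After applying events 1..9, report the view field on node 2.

1. timeout(0):  <0:back v1 ->
2. deliver 0→2:  <2:back v1 ->
3. deliver 2→0:  nop
4. propose(2,'x'):  nop
5. deliver 2→0:  nop
6. deliver 0→2:  nop
7. deliver 2→1:  nop
8. deliver 1→2:  nop
9. deliver 2→0:  nop

1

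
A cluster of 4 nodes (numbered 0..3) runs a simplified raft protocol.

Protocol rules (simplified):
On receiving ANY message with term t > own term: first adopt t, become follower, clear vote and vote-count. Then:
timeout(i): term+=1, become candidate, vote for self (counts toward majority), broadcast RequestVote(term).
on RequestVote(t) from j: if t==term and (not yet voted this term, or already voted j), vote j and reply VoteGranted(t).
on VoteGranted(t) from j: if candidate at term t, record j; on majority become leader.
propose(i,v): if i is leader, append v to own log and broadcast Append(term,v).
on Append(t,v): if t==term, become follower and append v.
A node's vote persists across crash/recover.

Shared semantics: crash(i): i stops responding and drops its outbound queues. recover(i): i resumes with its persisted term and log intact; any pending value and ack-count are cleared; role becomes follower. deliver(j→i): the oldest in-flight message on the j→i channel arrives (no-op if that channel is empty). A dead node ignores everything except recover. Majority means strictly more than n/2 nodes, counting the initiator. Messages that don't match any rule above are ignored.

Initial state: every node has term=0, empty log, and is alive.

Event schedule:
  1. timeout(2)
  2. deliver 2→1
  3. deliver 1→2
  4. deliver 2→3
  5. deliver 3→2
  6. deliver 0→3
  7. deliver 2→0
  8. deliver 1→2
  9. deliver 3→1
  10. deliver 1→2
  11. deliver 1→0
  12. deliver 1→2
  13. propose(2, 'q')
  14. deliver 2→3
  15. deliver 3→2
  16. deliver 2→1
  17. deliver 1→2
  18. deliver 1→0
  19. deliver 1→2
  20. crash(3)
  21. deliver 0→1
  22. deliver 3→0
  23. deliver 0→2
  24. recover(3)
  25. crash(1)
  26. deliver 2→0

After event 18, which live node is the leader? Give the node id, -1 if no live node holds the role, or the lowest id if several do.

2

1. timeout(2):  <2:cand t1 ->
2. deliver 2→1:  <1:foll t1 ->
3. deliver 1→2:  nop
4. deliver 2→3:  <3:foll t1 ->
5. deliver 3→2:  <2:lead t1 ->
6. deliver 0→3:  nop
7. deliver 2→0:  <0:foll t1 ->
8. deliver 1→2:  nop
9. deliver 3→1:  nop
10. deliver 1→2:  nop
11. deliver 1→0:  nop
12. deliver 1→2:  nop
13. propose(2,'q'):  <2:lead t1 q>
14. deliver 2→3:  <3:foll t1 q>
15. deliver 3→2:  nop
16. deliver 2→1:  <1:foll t1 q>
17. deliver 1→2:  nop
18. deliver 1→0:  nop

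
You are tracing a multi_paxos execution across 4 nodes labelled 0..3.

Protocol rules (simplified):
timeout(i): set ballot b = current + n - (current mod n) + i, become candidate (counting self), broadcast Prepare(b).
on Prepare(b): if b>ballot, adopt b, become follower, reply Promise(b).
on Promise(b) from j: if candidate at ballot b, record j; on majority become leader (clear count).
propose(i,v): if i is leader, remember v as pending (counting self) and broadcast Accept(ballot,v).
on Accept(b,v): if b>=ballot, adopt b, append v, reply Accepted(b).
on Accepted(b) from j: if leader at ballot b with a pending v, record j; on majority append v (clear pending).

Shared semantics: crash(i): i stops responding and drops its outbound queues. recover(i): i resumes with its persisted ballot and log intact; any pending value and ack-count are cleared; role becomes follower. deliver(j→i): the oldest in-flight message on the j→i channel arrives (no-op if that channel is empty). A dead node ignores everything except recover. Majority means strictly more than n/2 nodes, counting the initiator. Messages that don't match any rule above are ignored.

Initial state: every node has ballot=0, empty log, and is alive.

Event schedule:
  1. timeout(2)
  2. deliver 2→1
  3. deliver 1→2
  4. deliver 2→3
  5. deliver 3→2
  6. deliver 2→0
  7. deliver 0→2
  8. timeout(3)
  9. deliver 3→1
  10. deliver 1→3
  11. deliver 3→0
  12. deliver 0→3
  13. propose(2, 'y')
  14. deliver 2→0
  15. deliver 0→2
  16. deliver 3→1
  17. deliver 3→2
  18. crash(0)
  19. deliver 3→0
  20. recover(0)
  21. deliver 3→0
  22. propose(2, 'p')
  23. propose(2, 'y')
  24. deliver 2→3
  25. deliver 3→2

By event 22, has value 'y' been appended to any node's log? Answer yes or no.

step 1 timeout(2): 2={cand,b=6,log=-}
step 2 deliver 2→1: 1={foll,b=6,log=-}
step 3 deliver 1→2: —
step 4 deliver 2→3: 3={foll,b=6,log=-}
step 5 deliver 3→2: 2={lead,b=6,log=-}
step 6 deliver 2→0: 0={foll,b=6,log=-}
step 7 deliver 0→2: —
step 8 timeout(3): 3={cand,b=11,log=-}
step 9 deliver 3→1: 1={foll,b=11,log=-}
step 10 deliver 1→3: —
step 11 deliver 3→0: 0={foll,b=11,log=-}
step 12 deliver 0→3: 3={lead,b=11,log=-}
step 13 propose(2,'y'): —
step 14 deliver 2→0: —
step 15 deliver 0→2: —
step 16 deliver 3→1: —
step 17 deliver 3→2: 2={foll,b=11,log=-}
step 18 crash(0): 0={✗foll,b=11,log=-}
step 19 deliver 3→0: —
step 20 recover(0): 0={foll,b=11,log=-}
step 21 deliver 3→0: —
step 22 propose(2,'p'): —

no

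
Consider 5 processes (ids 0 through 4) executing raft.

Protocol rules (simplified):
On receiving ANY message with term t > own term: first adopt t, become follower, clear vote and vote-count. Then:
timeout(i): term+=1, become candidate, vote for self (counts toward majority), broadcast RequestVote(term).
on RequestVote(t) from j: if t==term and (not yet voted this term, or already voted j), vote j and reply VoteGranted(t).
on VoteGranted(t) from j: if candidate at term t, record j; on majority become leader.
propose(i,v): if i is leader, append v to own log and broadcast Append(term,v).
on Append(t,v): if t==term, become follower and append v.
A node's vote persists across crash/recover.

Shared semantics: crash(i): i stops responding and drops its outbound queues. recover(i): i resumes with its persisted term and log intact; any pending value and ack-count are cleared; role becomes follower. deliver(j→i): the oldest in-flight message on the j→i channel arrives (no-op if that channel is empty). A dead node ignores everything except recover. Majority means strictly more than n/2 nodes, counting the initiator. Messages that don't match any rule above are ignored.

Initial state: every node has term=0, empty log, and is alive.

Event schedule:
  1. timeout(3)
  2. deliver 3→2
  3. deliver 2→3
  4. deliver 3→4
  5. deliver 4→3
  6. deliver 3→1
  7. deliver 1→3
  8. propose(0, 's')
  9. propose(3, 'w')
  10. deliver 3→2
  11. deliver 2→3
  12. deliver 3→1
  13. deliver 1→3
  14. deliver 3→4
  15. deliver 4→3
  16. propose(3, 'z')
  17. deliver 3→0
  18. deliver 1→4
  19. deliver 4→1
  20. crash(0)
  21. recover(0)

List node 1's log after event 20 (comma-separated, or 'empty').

w

e1 timeout(3): 3[cand,t=1,-]
e2 deliver 3→2: 2[foll,t=1,-]
e3 deliver 2→3: ·
e4 deliver 3→4: 4[foll,t=1,-]
e5 deliver 4→3: 3[lead,t=1,-]
e6 deliver 3→1: 1[foll,t=1,-]
e7 deliver 1→3: ·
e8 propose(0,'s'): ·
e9 propose(3,'w'): 3[lead,t=1,w]
e10 deliver 3→2: 2[foll,t=1,w]
e11 deliver 2→3: ·
e12 deliver 3→1: 1[foll,t=1,w]
e13 deliver 1→3: ·
e14 deliver 3→4: 4[foll,t=1,w]
e15 deliver 4→3: ·
e16 propose(3,'z'): 3[lead,t=1,w,z]
e17 deliver 3→0: 0[foll,t=1,-]
e18 deliver 1→4: ·
e19 deliver 4→1: ·
e20 crash(0): 0[✗foll,t=1,-]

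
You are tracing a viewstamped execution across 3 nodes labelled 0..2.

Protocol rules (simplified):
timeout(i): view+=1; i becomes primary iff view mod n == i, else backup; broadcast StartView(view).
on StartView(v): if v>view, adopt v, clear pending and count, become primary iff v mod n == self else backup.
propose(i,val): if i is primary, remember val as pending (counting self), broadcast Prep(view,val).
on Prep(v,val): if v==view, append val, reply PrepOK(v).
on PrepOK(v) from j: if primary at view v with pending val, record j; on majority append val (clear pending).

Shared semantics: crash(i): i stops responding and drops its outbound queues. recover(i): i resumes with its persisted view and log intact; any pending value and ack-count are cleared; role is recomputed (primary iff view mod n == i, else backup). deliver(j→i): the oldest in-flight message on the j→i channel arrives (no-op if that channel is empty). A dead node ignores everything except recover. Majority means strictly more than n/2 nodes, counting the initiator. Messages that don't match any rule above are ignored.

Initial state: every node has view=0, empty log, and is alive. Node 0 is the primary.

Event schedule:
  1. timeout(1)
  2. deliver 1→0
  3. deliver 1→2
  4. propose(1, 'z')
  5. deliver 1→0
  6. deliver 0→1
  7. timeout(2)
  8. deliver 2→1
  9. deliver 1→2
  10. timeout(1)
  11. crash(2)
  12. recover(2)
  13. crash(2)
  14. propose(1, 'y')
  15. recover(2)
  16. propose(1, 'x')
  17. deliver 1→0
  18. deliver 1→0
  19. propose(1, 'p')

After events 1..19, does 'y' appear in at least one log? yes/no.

no

after 1 — timeout(1): n1:prim/v1/[-]
after 2 — deliver 1→0: n0:back/v1/[-]
after 3 — deliver 1→2: n2:back/v1/[-]
after 4 — propose(1,'z'): ·
after 5 — deliver 1→0: n0:back/v1/[z]
after 6 — deliver 0→1: n1:prim/v1/[z]
after 7 — timeout(2): n2:prim/v2/[-]
after 8 — deliver 2→1: n1:back/v2/[z]
after 9 — deliver 1→2: ·
after 10 — timeout(1): n1:back/v3/[z]
after 11 — crash(2): n2:✗prim/v2/[-]
after 12 — recover(2): n2:prim/v2/[-]
after 13 — crash(2): n2:✗prim/v2/[-]
after 14 — propose(1,'y'): ·
after 15 — recover(2): n2:prim/v2/[-]
after 16 — propose(1,'x'): ·
after 17 — deliver 1→0: n0:prim/v3/[z]
after 18 — deliver 1→0: ·
after 19 — propose(1,'p'): ·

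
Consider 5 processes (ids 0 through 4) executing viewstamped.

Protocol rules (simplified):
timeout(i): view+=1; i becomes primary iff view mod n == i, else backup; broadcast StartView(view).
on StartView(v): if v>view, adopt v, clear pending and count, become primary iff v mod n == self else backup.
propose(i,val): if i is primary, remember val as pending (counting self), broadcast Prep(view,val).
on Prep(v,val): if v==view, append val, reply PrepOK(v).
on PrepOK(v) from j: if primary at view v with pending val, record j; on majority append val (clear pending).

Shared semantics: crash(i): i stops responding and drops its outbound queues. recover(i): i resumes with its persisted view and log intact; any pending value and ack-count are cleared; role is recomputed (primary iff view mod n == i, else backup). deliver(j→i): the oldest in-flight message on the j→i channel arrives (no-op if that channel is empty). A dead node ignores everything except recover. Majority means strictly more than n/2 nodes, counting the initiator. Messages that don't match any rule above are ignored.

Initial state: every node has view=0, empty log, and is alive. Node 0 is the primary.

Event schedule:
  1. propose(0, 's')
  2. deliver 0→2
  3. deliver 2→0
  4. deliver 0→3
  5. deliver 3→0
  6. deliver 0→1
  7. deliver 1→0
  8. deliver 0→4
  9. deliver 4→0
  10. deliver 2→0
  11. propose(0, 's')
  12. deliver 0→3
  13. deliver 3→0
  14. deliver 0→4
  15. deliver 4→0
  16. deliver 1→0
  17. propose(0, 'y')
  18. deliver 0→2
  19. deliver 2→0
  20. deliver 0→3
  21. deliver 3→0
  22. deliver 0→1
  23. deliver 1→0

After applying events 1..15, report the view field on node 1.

0

[1] propose(0,'s') → ∅
[2] deliver 0→2 → N2(back v0 [s])
[3] deliver 2→0 → ∅
[4] deliver 0→3 → N3(back v0 [s])
[5] deliver 3→0 → N0(prim v0 [s])
[6] deliver 0→1 → N1(back v0 [s])
[7] deliver 1→0 → ∅
[8] deliver 0→4 → N4(back v0 [s])
[9] deliver 4→0 → ∅
[10] deliver 2→0 → ∅
[11] propose(0,'s') → ∅
[12] deliver 0→3 → N3(back v0 [s,s])
[13] deliver 3→0 → ∅
[14] deliver 0→4 → N4(back v0 [s,s])
[15] deliver 4→0 → N0(prim v0 [s,s])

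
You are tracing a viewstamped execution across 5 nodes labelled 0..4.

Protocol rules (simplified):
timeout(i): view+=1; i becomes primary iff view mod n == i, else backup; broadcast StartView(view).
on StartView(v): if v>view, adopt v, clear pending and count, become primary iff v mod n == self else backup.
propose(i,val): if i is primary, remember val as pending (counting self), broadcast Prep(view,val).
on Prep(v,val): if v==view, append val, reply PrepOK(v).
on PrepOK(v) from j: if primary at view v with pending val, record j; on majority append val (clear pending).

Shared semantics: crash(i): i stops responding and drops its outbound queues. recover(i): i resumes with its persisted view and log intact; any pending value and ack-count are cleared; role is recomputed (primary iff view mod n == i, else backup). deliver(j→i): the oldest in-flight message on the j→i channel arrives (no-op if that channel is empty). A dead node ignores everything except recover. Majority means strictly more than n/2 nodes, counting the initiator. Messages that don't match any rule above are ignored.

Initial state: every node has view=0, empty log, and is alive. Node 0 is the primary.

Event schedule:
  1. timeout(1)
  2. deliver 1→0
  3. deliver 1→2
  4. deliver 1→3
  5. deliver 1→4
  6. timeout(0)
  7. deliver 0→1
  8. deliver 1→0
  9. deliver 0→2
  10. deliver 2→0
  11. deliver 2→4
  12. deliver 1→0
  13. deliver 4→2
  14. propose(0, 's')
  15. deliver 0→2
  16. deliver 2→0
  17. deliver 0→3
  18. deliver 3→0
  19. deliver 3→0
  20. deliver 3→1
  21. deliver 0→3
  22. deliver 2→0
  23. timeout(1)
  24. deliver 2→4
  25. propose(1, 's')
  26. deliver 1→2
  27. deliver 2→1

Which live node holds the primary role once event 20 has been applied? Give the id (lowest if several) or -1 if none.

2

step 1 timeout(1): 1={prim,v=1,log=-}
step 2 deliver 1→0: 0={back,v=1,log=-}
step 3 deliver 1→2: 2={back,v=1,log=-}
step 4 deliver 1→3: 3={back,v=1,log=-}
step 5 deliver 1→4: 4={back,v=1,log=-}
step 6 timeout(0): 0={back,v=2,log=-}
step 7 deliver 0→1: 1={back,v=2,log=-}
step 8 deliver 1→0: —
step 9 deliver 0→2: 2={prim,v=2,log=-}
step 10 deliver 2→0: —
step 11 deliver 2→4: —
step 12 deliver 1→0: —
step 13 deliver 4→2: —
step 14 propose(0,'s'): —
step 15 deliver 0→2: —
step 16 deliver 2→0: —
step 17 deliver 0→3: 3={back,v=2,log=-}
step 18 deliver 3→0: —
step 19 deliver 3→0: —
step 20 deliver 3→1: —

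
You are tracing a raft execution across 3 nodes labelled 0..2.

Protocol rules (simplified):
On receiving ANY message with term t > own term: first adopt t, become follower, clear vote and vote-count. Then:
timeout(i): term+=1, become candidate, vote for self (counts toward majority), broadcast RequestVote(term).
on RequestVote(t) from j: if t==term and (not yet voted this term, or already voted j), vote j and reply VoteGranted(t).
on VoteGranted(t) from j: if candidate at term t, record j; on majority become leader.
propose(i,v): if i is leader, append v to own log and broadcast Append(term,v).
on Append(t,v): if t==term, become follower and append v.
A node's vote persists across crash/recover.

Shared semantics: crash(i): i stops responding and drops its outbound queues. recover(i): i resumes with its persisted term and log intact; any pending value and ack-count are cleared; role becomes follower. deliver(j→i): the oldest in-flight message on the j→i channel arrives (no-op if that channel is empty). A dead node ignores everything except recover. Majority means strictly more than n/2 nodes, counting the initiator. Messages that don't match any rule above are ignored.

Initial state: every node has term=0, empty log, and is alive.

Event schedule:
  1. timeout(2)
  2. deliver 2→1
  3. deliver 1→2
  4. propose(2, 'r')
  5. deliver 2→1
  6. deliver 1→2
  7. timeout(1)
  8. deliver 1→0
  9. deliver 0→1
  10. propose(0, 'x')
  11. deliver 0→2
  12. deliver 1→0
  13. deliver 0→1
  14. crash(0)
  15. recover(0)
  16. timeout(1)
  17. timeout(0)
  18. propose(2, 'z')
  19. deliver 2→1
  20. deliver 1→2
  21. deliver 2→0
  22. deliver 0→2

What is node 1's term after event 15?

2

e1 timeout(2): 2[cand,t=1,-]
e2 deliver 2→1: 1[foll,t=1,-]
e3 deliver 1→2: 2[lead,t=1,-]
e4 propose(2,'r'): 2[lead,t=1,r]
e5 deliver 2→1: 1[foll,t=1,r]
e6 deliver 1→2: ·
e7 timeout(1): 1[cand,t=2,r]
e8 deliver 1→0: 0[foll,t=2,-]
e9 deliver 0→1: 1[lead,t=2,r]
e10 propose(0,'x'): ·
e11 deliver 0→2: ·
e12 deliver 1→0: ·
e13 deliver 0→1: ·
e14 crash(0): 0[✗foll,t=2,-]
e15 recover(0): 0[foll,t=2,-]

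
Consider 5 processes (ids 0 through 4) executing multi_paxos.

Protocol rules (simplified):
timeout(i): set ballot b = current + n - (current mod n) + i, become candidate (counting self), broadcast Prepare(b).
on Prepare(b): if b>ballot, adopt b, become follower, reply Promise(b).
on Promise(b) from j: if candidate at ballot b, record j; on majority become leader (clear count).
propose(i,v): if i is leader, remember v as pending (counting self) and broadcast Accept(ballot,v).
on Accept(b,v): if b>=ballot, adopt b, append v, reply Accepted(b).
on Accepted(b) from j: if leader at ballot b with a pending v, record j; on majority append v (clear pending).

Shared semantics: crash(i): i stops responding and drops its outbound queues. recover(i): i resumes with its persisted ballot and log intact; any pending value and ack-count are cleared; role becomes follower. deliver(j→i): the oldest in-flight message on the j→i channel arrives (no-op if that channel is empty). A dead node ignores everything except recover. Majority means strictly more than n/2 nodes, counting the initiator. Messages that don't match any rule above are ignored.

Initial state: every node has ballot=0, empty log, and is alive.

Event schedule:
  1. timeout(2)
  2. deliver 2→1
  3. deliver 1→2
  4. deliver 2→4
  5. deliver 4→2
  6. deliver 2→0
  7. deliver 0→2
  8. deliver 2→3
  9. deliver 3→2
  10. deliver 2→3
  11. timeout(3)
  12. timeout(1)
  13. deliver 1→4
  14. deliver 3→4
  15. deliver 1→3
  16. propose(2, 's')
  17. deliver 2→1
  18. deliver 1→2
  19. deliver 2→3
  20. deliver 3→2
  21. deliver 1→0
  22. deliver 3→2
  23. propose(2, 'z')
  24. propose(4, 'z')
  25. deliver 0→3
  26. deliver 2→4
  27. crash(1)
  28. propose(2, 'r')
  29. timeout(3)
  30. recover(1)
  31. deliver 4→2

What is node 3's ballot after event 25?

13

step 1 timeout(2): 2={cand,b=7,log=-}
step 2 deliver 2→1: 1={foll,b=7,log=-}
step 3 deliver 1→2: —
step 4 deliver 2→4: 4={foll,b=7,log=-}
step 5 deliver 4→2: 2={lead,b=7,log=-}
step 6 deliver 2→0: 0={foll,b=7,log=-}
step 7 deliver 0→2: —
step 8 deliver 2→3: 3={foll,b=7,log=-}
step 9 deliver 3→2: —
step 10 deliver 2→3: —
step 11 timeout(3): 3={cand,b=13,log=-}
step 12 timeout(1): 1={cand,b=11,log=-}
step 13 deliver 1→4: 4={foll,b=11,log=-}
step 14 deliver 3→4: 4={foll,b=13,log=-}
step 15 deliver 1→3: —
step 16 propose(2,'s'): —
step 17 deliver 2→1: —
step 18 deliver 1→2: 2={foll,b=11,log=-}
step 19 deliver 2→3: —
step 20 deliver 3→2: 2={foll,b=13,log=-}
step 21 deliver 1→0: 0={foll,b=11,log=-}
step 22 deliver 3→2: —
step 23 propose(2,'z'): —
step 24 propose(4,'z'): —
step 25 deliver 0→3: —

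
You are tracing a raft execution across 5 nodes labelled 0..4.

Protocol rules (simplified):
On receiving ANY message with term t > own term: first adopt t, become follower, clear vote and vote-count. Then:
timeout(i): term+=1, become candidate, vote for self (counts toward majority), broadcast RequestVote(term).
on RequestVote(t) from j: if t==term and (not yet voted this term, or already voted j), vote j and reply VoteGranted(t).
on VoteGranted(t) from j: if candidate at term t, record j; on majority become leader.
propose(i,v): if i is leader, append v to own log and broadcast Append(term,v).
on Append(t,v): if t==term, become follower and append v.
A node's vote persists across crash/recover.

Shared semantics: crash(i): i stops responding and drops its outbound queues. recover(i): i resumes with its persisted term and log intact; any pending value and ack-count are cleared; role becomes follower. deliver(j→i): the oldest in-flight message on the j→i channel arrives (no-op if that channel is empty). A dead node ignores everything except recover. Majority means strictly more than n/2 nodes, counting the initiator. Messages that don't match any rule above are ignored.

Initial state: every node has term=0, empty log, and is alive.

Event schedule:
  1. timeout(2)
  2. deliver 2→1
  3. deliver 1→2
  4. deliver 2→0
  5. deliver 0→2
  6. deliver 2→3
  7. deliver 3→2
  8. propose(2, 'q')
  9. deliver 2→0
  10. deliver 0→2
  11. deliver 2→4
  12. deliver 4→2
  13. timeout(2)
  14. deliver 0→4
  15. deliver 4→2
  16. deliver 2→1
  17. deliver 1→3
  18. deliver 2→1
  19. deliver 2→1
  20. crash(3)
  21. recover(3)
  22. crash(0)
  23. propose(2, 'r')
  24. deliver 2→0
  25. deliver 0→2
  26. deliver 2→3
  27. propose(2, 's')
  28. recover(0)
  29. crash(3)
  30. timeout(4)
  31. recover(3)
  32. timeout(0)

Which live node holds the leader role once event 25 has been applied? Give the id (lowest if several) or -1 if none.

step 1 timeout(2): 2={cand,t=1,log=-}
step 2 deliver 2→1: 1={foll,t=1,log=-}
step 3 deliver 1→2: —
step 4 deliver 2→0: 0={foll,t=1,log=-}
step 5 deliver 0→2: 2={lead,t=1,log=-}
step 6 deliver 2→3: 3={foll,t=1,log=-}
step 7 deliver 3→2: —
step 8 propose(2,'q'): 2={lead,t=1,log=q}
step 9 deliver 2→0: 0={foll,t=1,log=q}
step 10 deliver 0→2: —
step 11 deliver 2→4: 4={foll,t=1,log=-}
step 12 deliver 4→2: —
step 13 timeout(2): 2={cand,t=2,log=q}
step 14 deliver 0→4: —
step 15 deliver 4→2: —
step 16 deliver 2→1: 1={foll,t=1,log=q}
step 17 deliver 1→3: —
step 18 deliver 2→1: 1={foll,t=2,log=q}
step 19 deliver 2→1: —
step 20 crash(3): 3={✗foll,t=1,log=-}
step 21 recover(3): 3={foll,t=1,log=-}
step 22 crash(0): 0={✗foll,t=1,log=q}
step 23 propose(2,'r'): —
step 24 deliver 2→0: —
step 25 deliver 0→2: —

-1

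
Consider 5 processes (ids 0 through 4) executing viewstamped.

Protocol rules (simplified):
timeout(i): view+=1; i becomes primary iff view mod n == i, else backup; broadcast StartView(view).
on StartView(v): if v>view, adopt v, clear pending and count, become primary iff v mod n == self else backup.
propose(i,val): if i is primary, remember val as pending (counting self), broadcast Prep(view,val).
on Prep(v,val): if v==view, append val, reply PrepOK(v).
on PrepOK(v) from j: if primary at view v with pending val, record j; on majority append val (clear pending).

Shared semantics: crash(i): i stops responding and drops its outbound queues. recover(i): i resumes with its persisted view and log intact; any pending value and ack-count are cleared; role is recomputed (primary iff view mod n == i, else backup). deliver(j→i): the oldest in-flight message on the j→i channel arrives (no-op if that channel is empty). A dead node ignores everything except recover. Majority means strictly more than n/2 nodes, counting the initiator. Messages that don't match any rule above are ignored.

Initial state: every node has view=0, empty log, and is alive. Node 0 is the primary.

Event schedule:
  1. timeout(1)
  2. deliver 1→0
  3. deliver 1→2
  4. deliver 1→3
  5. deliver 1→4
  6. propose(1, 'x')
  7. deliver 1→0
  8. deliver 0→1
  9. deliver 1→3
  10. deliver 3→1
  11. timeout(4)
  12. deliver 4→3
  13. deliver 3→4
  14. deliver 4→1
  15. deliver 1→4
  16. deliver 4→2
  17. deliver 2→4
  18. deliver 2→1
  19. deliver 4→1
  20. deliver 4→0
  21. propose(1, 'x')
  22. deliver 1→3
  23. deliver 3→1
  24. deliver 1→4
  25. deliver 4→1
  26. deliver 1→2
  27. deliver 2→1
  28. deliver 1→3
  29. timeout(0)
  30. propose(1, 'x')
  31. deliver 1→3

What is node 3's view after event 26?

step 1 timeout(1): 1={prim,v=1,log=-}
step 2 deliver 1→0: 0={back,v=1,log=-}
step 3 deliver 1→2: 2={back,v=1,log=-}
step 4 deliver 1→3: 3={back,v=1,log=-}
step 5 deliver 1→4: 4={back,v=1,log=-}
step 6 propose(1,'x'): —
step 7 deliver 1→0: 0={back,v=1,log=x}
step 8 deliver 0→1: —
step 9 deliver 1→3: 3={back,v=1,log=x}
step 10 deliver 3→1: 1={prim,v=1,log=x}
step 11 timeout(4): 4={back,v=2,log=-}
step 12 deliver 4→3: 3={back,v=2,log=x}
step 13 deliver 3→4: —
step 14 deliver 4→1: 1={back,v=2,log=x}
step 15 deliver 1→4: —
step 16 deliver 4→2: 2={prim,v=2,log=-}
step 17 deliver 2→4: —
step 18 deliver 2→1: —
step 19 deliver 4→1: —
step 20 deliver 4→0: 0={back,v=2,log=x}
step 21 propose(1,'x'): —
step 22 deliver 1→3: —
step 23 deliver 3→1: —
step 24 deliver 1→4: —
step 25 deliver 4→1: —
step 26 deliver 1→2: —

2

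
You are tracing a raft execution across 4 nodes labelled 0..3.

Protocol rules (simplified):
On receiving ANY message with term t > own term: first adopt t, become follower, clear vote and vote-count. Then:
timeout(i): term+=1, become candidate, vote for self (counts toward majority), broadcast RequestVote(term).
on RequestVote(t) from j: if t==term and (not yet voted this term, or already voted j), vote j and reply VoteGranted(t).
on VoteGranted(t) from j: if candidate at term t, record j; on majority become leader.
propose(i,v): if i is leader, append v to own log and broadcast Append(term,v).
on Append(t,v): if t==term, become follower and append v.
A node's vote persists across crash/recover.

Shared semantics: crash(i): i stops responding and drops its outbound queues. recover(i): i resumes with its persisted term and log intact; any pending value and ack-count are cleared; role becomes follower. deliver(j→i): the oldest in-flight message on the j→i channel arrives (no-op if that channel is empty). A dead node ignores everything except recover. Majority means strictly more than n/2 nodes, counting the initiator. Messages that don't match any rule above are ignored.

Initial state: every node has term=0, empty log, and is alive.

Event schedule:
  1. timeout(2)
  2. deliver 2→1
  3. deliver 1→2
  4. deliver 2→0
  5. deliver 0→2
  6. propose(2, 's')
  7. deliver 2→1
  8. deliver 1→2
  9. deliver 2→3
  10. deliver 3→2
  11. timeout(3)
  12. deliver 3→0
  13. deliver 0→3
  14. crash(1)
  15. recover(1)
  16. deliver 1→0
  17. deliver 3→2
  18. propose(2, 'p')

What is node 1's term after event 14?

[1] timeout(2) → N2(cand t1 [-])
[2] deliver 2→1 → N1(foll t1 [-])
[3] deliver 1→2 → ∅
[4] deliver 2→0 → N0(foll t1 [-])
[5] deliver 0→2 → N2(lead t1 [-])
[6] propose(2,'s') → N2(lead t1 [s])
[7] deliver 2→1 → N1(foll t1 [s])
[8] deliver 1→2 → ∅
[9] deliver 2→3 → N3(foll t1 [-])
[10] deliver 3→2 → ∅
[11] timeout(3) → N3(cand t2 [-])
[12] deliver 3→0 → N0(foll t2 [-])
[13] deliver 0→3 → ∅
[14] crash(1) → N1(✗foll t1 [s])

1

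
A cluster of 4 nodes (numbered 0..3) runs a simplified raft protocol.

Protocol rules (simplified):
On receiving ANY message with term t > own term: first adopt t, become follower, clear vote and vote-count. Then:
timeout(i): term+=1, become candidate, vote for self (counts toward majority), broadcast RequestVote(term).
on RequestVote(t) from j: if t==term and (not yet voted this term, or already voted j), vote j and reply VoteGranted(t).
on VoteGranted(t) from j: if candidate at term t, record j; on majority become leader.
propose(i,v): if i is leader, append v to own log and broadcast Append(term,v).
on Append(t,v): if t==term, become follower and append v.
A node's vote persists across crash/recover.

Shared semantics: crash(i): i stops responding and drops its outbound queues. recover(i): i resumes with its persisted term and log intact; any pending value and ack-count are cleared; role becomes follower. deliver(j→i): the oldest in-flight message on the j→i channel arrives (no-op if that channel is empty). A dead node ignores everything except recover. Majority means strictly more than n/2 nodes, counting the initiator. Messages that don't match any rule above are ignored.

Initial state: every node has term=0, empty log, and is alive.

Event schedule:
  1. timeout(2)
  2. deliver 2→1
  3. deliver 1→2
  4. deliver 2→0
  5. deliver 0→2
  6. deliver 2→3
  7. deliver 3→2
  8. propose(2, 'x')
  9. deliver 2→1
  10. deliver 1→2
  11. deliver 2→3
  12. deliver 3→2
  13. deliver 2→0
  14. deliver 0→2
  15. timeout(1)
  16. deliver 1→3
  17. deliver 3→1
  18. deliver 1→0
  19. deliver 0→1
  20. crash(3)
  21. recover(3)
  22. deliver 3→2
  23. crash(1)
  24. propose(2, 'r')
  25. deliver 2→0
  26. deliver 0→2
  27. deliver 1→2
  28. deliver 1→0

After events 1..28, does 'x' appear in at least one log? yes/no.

yes

e1 timeout(2): 2[cand,t=1,-]
e2 deliver 2→1: 1[foll,t=1,-]
e3 deliver 1→2: ·
e4 deliver 2→0: 0[foll,t=1,-]
e5 deliver 0→2: 2[lead,t=1,-]
e6 deliver 2→3: 3[foll,t=1,-]
e7 deliver 3→2: ·
e8 propose(2,'x'): 2[lead,t=1,x]
e9 deliver 2→1: 1[foll,t=1,x]
e10 deliver 1→2: ·
e11 deliver 2→3: 3[foll,t=1,x]
e12 deliver 3→2: ·
e13 deliver 2→0: 0[foll,t=1,x]
e14 deliver 0→2: ·
e15 timeout(1): 1[cand,t=2,x]
e16 deliver 1→3: 3[foll,t=2,x]
e17 deliver 3→1: ·
e18 deliver 1→0: 0[foll,t=2,x]
e19 deliver 0→1: 1[lead,t=2,x]
e20 crash(3): 3[✗foll,t=2,x]
e21 recover(3): 3[foll,t=2,x]
e22 deliver 3→2: ·
e23 crash(1): 1[✗lead,t=2,x]
e24 propose(2,'r'): 2[lead,t=1,x,r]
e25 deliver 2→0: ·
e26 deliver 0→2: ·
e27 deliver 1→2: ·
e28 deliver 1→0: ·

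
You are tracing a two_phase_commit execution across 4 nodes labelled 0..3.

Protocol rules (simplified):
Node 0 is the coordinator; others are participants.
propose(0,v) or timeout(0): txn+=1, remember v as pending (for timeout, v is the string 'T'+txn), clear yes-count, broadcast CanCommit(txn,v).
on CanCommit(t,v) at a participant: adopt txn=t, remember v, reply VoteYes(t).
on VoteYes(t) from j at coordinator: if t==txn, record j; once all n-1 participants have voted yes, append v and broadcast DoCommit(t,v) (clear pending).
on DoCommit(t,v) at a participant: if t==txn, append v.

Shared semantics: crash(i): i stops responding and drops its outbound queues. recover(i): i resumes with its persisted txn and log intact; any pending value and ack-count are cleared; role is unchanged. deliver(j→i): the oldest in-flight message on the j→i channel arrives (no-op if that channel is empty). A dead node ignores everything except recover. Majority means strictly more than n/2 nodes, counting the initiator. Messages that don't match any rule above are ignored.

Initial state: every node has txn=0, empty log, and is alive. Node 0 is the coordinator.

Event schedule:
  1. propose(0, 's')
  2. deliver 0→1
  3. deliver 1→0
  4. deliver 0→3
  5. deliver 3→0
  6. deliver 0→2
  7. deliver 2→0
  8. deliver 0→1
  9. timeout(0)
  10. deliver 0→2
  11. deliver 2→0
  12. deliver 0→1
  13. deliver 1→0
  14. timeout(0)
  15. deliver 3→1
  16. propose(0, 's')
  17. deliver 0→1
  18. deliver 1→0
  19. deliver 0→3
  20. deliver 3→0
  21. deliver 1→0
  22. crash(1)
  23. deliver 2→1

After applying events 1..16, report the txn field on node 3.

1

e1 propose(0,'s'): 0[coor,t=1,-]
e2 deliver 0→1: 1[part,t=1,-]
e3 deliver 1→0: ·
e4 deliver 0→3: 3[part,t=1,-]
e5 deliver 3→0: ·
e6 deliver 0→2: 2[part,t=1,-]
e7 deliver 2→0: 0[coor,t=1,s]
e8 deliver 0→1: 1[part,t=1,s]
e9 timeout(0): 0[coor,t=2,s]
e10 deliver 0→2: 2[part,t=1,s]
e11 deliver 2→0: ·
e12 deliver 0→1: 1[part,t=2,s]
e13 deliver 1→0: ·
e14 timeout(0): 0[coor,t=3,s]
e15 deliver 3→1: ·
e16 propose(0,'s'): 0[coor,t=4,s]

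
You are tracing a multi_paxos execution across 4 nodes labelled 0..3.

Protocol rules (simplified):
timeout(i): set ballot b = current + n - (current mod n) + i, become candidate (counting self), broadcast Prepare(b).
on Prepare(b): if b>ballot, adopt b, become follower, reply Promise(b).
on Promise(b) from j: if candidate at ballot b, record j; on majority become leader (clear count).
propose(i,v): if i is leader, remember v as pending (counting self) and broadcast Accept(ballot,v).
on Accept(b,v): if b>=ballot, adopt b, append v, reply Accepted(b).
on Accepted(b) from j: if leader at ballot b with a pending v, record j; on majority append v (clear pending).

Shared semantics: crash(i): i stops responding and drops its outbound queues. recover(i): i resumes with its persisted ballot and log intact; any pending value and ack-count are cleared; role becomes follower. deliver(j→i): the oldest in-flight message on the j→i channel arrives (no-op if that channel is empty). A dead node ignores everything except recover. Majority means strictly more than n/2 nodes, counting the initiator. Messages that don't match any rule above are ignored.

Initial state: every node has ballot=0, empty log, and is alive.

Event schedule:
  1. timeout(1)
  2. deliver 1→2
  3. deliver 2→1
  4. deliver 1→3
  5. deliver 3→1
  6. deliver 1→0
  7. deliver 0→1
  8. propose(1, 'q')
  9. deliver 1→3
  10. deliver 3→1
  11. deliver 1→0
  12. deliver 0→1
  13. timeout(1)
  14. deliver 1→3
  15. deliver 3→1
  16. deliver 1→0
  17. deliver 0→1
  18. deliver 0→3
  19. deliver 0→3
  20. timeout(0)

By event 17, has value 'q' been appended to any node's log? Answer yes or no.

yes

[1] timeout(1) → N1(cand b5 [-])
[2] deliver 1→2 → N2(foll b5 [-])
[3] deliver 2→1 → ∅
[4] deliver 1→3 → N3(foll b5 [-])
[5] deliver 3→1 → N1(lead b5 [-])
[6] deliver 1→0 → N0(foll b5 [-])
[7] deliver 0→1 → ∅
[8] propose(1,'q') → ∅
[9] deliver 1→3 → N3(foll b5 [q])
[10] deliver 3→1 → ∅
[11] deliver 1→0 → N0(foll b5 [q])
[12] deliver 0→1 → N1(lead b5 [q])
[13] timeout(1) → N1(cand b9 [q])
[14] deliver 1→3 → N3(foll b9 [q])
[15] deliver 3→1 → ∅
[16] deliver 1→0 → N0(foll b9 [q])
[17] deliver 0→1 → N1(lead b9 [q])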